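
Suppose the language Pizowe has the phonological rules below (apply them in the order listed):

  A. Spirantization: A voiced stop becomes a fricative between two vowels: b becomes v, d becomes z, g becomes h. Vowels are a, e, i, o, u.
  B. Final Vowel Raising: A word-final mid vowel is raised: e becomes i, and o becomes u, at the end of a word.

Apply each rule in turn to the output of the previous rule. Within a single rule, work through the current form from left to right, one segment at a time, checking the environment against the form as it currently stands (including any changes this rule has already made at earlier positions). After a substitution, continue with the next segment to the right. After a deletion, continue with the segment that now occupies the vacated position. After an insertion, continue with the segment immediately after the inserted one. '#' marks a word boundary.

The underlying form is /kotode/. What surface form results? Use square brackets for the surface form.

A Spirantization: [kotode] → [kotoze]
B Final Vowel Raising: [kotoze] → [kotozi]

[kotozi]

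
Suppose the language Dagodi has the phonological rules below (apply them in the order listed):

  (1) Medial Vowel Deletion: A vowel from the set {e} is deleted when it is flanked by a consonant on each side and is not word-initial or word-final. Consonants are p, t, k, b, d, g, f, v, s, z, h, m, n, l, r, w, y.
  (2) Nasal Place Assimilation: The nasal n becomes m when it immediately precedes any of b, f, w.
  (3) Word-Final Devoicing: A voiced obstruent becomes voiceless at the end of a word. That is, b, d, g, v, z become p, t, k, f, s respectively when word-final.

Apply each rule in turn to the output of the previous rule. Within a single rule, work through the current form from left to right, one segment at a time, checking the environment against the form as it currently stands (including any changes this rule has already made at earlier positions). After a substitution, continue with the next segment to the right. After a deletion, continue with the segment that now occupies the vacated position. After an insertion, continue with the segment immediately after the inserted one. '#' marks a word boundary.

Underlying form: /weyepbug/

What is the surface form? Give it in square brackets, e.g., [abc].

[wypbuk]

(1) Medial Vowel Deletion: [weyepbug] → [wypbug]
(2) Nasal Place Assimilation: no change — [wypbug]
(3) Word-Final Devoicing: [wypbug] → [wypbuk]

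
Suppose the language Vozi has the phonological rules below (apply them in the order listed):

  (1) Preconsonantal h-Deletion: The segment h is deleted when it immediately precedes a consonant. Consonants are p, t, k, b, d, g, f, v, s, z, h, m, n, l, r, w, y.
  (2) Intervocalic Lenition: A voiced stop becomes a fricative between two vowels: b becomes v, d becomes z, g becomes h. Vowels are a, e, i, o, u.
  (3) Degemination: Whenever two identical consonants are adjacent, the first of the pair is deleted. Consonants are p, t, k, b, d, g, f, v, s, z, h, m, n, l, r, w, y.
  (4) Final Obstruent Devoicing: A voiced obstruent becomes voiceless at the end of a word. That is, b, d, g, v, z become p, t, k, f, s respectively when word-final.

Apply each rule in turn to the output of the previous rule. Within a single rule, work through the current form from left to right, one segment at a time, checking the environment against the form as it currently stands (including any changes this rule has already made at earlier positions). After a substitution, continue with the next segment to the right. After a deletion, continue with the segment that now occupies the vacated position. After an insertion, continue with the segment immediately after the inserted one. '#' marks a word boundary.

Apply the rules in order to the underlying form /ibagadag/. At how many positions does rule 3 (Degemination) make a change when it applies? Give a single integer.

(1) Preconsonantal h-Deletion: no change — [ibagadag]
(2) Intervocalic Lenition: [ibagadag] → [ivahazag]
(3) Degemination: no change — [ivahazag]
(4) Final Obstruent Devoicing: [ivahazag] → [ivahazak]
Rule 3 changed 0 position(s).

0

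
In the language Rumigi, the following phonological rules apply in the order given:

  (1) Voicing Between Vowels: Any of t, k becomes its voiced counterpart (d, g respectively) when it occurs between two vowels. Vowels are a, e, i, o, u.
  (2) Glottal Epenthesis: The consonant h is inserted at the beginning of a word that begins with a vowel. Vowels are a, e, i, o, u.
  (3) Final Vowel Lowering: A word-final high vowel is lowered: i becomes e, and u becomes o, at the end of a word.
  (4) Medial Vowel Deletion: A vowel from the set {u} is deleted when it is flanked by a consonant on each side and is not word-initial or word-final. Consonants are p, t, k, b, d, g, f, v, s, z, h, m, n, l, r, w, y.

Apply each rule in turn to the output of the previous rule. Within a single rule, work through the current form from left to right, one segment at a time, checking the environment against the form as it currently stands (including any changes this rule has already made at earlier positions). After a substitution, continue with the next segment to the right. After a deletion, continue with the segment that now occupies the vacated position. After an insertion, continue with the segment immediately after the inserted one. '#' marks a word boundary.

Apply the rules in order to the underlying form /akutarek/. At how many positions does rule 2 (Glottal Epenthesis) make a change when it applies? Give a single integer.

1

(1) Voicing Between Vowels: [akutarek] → [agudarek]
(2) Glottal Epenthesis: [agudarek] → [hagudarek]
(3) Final Vowel Lowering: no change — [hagudarek]
(4) Medial Vowel Deletion: [hagudarek] → [hagdarek]
Rule 2 changed 1 position(s).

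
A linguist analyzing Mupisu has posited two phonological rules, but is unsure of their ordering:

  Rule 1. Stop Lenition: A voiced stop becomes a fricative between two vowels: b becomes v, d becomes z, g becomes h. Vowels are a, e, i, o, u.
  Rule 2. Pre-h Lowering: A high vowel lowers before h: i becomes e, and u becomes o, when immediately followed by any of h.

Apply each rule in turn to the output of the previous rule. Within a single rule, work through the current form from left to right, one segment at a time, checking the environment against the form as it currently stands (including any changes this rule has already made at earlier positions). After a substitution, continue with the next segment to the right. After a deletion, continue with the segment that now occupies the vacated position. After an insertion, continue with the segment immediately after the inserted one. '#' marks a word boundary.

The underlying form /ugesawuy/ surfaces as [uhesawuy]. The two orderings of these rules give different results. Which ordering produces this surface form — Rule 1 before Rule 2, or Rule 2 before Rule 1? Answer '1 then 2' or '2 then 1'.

2 then 1

Order 1 then 2:
  1 Stop Lenition: [ugesawuy] → [uhesawuy]
  2 Pre-h Lowering: [uhesawuy] → [ohesawuy]
  result: [ohesawuy]
Order 2 then 1:
  2 Pre-h Lowering: no change — [ugesawuy]
  1 Stop Lenition: [ugesawuy] → [uhesawuy]
  result: [uhesawuy]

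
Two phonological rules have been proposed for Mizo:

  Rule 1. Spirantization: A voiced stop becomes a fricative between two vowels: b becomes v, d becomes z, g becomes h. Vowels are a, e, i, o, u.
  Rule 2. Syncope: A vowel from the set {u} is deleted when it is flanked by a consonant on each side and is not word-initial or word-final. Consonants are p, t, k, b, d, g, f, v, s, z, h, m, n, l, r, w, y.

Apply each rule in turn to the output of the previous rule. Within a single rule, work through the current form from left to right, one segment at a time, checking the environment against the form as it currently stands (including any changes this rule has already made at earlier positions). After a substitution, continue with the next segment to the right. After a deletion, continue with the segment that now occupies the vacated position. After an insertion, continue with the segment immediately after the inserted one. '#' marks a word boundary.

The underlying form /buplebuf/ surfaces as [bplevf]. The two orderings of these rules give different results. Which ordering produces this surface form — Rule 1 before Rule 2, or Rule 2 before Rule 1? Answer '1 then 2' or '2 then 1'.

Order 1 then 2:
  1 Spirantization: [buplebuf] → [buplevuf]
  2 Syncope: [buplevuf] → [bplevf]
  result: [bplevf]
Order 2 then 1:
  2 Syncope: [buplebuf] → [bplebf]
  1 Spirantization: no change — [bplebf]
  result: [bplebf]

1 then 2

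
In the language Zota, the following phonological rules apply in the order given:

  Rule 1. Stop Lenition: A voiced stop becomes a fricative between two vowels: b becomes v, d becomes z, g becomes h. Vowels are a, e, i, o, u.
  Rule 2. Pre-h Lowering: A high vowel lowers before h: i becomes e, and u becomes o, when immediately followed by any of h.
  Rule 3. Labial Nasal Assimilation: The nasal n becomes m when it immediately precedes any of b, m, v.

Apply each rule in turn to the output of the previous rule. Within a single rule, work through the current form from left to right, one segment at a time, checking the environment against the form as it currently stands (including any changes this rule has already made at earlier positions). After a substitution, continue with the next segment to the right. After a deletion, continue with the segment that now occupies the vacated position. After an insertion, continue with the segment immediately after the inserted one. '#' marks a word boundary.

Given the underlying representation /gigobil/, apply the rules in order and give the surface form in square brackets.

[gehovil]

Rule 1 Stop Lenition: [gigobil] → [gihovil]
Rule 2 Pre-h Lowering: [gihovil] → [gehovil]
Rule 3 Labial Nasal Assimilation: no change — [gehovil]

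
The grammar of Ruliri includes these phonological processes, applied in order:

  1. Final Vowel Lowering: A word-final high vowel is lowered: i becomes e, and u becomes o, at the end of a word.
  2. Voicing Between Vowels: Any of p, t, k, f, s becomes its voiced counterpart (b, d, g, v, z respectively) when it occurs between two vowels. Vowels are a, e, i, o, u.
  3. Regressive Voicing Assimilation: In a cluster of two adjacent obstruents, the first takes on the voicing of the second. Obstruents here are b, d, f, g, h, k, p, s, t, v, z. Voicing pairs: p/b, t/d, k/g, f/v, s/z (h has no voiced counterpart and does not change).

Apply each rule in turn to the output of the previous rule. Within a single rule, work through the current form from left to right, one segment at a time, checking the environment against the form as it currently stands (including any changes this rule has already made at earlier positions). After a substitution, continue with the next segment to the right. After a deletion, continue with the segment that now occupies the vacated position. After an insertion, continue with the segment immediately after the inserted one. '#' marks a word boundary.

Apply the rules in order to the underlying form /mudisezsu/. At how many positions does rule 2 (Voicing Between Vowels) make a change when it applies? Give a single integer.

1 Final Vowel Lowering: [mudisezsu] → [mudisezso]
2 Voicing Between Vowels: [mudisezso] → [mudizezso]
3 Regressive Voicing Assimilation: [mudizezso] → [mudizesso]
Rule 2 changed 1 position(s).

1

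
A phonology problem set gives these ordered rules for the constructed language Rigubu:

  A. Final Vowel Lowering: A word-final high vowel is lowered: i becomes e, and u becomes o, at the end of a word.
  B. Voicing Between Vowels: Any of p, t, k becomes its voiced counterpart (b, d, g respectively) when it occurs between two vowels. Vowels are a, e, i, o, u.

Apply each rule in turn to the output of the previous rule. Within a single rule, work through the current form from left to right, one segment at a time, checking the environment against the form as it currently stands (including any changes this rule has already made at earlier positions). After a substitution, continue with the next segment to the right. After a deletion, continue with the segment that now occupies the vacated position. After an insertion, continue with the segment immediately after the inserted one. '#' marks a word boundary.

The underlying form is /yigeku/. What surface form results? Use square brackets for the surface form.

A Final Vowel Lowering: [yigeku] → [yigeko]
B Voicing Between Vowels: [yigeko] → [yigego]

[yigego]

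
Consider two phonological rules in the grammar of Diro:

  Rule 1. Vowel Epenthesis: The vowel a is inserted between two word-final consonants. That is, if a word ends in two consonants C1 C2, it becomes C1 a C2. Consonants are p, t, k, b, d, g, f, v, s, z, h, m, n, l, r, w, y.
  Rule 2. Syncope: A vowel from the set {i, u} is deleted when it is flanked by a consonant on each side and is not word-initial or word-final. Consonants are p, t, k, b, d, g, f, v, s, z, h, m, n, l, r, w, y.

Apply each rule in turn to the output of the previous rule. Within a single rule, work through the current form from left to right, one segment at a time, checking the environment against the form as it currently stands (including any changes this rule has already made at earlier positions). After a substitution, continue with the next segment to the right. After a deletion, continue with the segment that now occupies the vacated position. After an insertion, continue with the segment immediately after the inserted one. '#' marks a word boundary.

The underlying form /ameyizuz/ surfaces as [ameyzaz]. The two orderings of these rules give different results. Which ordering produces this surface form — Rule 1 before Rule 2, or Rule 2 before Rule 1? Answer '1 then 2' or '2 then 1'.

Order 1 then 2:
  1 Vowel Epenthesis: no change — [ameyizuz]
  2 Syncope: [ameyizuz] → [ameyzz]
  result: [ameyzz]
Order 2 then 1:
  2 Syncope: [ameyizuz] → [ameyzz]
  1 Vowel Epenthesis: [ameyzz] → [ameyzaz]
  result: [ameyzaz]

2 then 1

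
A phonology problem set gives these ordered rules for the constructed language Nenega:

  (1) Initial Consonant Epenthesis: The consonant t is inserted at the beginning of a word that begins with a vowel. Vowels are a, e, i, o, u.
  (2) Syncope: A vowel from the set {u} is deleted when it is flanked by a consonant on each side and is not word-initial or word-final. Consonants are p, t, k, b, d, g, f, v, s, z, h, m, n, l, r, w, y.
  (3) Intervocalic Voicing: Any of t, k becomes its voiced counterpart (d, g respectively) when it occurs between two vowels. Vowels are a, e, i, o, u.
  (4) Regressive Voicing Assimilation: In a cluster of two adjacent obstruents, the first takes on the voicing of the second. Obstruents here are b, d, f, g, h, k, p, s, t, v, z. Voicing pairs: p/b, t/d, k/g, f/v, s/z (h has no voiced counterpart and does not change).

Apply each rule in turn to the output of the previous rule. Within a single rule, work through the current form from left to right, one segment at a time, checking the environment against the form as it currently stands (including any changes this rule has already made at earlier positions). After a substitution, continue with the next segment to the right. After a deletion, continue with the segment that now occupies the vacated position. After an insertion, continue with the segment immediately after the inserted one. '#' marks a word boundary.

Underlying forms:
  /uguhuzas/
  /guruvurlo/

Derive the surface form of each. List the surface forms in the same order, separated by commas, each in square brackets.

/uguhuzas/:
  (1) Initial Consonant Epenthesis: [uguhuzas] → [tuguhuzas]
  (2) Syncope: [tuguhuzas] → [tghzas]
  (3) Intervocalic Voicing: no change — [tghzas]
  (4) Regressive Voicing Assimilation: [tghzas] → [dkhzas]
/guruvurlo/:
  (1) Initial Consonant Epenthesis: no change — [guruvurlo]
  (2) Syncope: [guruvurlo] → [grvrlo]
  (3) Intervocalic Voicing: no change — [grvrlo]
  (4) Regressive Voicing Assimilation: no change — [grvrlo]

[dkhzas], [grvrlo]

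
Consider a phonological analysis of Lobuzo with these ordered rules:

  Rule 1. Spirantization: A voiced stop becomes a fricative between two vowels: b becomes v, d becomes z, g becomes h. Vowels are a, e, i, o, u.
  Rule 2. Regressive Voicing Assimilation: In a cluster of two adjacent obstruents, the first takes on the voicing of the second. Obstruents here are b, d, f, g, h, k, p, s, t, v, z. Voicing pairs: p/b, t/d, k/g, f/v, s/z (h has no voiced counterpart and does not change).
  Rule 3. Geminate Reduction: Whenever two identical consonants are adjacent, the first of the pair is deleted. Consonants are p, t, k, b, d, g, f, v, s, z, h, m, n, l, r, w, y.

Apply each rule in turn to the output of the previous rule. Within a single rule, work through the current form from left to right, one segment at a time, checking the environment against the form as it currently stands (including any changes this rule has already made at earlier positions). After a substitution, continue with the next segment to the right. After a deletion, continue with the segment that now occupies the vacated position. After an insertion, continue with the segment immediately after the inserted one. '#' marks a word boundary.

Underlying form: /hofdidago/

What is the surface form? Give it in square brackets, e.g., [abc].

Rule 1 Spirantization: [hofdidago] → [hofdizaho]
Rule 2 Regressive Voicing Assimilation: [hofdizaho] → [hovdizaho]
Rule 3 Geminate Reduction: no change — [hovdizaho]

[hovdizaho]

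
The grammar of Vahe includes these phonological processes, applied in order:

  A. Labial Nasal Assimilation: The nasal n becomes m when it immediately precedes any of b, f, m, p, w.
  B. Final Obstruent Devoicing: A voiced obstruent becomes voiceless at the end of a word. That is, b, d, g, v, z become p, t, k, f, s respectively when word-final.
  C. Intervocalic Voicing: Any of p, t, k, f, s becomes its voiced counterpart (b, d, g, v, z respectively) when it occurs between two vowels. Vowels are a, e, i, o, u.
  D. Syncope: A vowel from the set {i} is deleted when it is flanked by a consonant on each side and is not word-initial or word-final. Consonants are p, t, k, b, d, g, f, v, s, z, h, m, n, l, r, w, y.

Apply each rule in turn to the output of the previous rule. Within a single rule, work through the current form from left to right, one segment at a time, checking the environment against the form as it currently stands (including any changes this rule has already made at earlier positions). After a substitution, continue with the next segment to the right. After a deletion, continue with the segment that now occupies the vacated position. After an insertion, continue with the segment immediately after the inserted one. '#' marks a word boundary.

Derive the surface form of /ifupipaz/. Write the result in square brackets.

A Labial Nasal Assimilation: no change — [ifupipaz]
B Final Obstruent Devoicing: [ifupipaz] → [ifupipas]
C Intervocalic Voicing: [ifupipas] → [ivubibas]
D Syncope: [ivubibas] → [ivubbas]

[ivubbas]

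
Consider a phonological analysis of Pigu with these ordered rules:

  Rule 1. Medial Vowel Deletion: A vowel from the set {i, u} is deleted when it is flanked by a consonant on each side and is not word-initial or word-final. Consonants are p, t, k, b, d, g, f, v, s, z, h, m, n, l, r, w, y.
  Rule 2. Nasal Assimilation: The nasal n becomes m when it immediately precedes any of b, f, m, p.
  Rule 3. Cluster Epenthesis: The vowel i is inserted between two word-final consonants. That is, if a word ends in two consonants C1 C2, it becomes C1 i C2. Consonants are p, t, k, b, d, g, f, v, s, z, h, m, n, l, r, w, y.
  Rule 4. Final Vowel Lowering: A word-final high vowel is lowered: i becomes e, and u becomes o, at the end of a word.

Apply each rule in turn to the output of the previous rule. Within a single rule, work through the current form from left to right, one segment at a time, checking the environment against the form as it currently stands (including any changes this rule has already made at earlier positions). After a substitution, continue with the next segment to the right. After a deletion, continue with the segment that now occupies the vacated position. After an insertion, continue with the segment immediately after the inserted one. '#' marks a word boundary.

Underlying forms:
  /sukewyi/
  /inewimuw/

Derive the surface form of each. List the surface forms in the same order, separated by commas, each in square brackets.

[skewye], [inewmiw]

/sukewyi/:
  Rule 1 Medial Vowel Deletion: [sukewyi] → [skewyi]
  Rule 2 Nasal Assimilation: no change — [skewyi]
  Rule 3 Cluster Epenthesis: no change — [skewyi]
  Rule 4 Final Vowel Lowering: [skewyi] → [skewye]
/inewimuw/:
  Rule 1 Medial Vowel Deletion: [inewimuw] → [inewmw]
  Rule 2 Nasal Assimilation: no change — [inewmw]
  Rule 3 Cluster Epenthesis: [inewmw] → [inewmiw]
  Rule 4 Final Vowel Lowering: no change — [inewmiw]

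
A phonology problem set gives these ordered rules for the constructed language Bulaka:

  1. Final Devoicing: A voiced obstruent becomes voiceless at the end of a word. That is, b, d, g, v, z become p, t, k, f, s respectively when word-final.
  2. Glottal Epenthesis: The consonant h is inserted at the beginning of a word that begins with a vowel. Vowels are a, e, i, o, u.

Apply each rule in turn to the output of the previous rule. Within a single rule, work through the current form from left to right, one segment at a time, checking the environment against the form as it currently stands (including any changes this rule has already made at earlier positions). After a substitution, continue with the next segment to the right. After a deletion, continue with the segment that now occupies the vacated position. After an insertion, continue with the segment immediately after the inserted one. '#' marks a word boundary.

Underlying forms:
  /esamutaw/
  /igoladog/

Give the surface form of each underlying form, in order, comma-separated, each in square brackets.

/esamutaw/:
  1 Final Devoicing: no change — [esamutaw]
  2 Glottal Epenthesis: [esamutaw] → [hesamutaw]
/igoladog/:
  1 Final Devoicing: [igoladog] → [igoladok]
  2 Glottal Epenthesis: [igoladok] → [higoladok]

[hesamutaw], [higoladok]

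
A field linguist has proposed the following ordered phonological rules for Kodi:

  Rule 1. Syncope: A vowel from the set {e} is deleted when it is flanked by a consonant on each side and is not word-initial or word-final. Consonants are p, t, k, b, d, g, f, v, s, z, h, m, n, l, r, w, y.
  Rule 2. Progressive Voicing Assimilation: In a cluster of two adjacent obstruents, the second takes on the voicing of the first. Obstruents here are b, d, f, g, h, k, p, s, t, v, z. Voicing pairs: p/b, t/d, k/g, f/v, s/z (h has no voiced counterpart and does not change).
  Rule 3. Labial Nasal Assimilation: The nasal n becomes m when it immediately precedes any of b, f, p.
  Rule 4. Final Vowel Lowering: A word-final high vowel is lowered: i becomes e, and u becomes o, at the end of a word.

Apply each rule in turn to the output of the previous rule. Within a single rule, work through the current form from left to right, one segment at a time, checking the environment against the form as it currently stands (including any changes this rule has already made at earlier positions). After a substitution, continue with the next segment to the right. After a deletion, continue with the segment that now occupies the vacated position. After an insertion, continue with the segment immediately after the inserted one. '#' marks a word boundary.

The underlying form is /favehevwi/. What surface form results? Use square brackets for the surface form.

Rule 1 Syncope: [favehevwi] → [favhvwi]
Rule 2 Progressive Voicing Assimilation: [favhvwi] → [favhfwi]
Rule 3 Labial Nasal Assimilation: no change — [favhfwi]
Rule 4 Final Vowel Lowering: [favhfwi] → [favhfwe]

[favhfwe]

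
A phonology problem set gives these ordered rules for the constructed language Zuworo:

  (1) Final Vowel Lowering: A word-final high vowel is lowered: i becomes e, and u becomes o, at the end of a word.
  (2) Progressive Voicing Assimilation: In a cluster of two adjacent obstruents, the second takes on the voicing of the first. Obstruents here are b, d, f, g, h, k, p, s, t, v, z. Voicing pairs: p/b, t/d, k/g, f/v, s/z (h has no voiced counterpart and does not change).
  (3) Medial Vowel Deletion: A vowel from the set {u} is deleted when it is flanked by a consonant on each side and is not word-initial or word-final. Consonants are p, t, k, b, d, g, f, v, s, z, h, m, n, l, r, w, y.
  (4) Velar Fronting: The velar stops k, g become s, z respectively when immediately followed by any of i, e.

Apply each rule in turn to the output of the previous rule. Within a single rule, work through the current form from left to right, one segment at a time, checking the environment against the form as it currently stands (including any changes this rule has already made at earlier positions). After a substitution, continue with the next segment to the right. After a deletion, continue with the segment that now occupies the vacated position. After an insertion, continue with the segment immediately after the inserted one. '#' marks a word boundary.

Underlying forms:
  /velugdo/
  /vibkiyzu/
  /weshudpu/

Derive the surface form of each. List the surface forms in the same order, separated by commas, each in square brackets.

[velgdo], [vibziyzo], [weshdbo]

/velugdo/:
  (1) Final Vowel Lowering: no change — [velugdo]
  (2) Progressive Voicing Assimilation: no change — [velugdo]
  (3) Medial Vowel Deletion: [velugdo] → [velgdo]
  (4) Velar Fronting: no change — [velgdo]
/vibkiyzu/:
  (1) Final Vowel Lowering: [vibkiyzu] → [vibkiyzo]
  (2) Progressive Voicing Assimilation: [vibkiyzo] → [vibgiyzo]
  (3) Medial Vowel Deletion: no change — [vibgiyzo]
  (4) Velar Fronting: [vibgiyzo] → [vibziyzo]
/weshudpu/:
  (1) Final Vowel Lowering: [weshudpu] → [weshudpo]
  (2) Progressive Voicing Assimilation: [weshudpo] → [weshudbo]
  (3) Medial Vowel Deletion: [weshudbo] → [weshdbo]
  (4) Velar Fronting: no change — [weshdbo]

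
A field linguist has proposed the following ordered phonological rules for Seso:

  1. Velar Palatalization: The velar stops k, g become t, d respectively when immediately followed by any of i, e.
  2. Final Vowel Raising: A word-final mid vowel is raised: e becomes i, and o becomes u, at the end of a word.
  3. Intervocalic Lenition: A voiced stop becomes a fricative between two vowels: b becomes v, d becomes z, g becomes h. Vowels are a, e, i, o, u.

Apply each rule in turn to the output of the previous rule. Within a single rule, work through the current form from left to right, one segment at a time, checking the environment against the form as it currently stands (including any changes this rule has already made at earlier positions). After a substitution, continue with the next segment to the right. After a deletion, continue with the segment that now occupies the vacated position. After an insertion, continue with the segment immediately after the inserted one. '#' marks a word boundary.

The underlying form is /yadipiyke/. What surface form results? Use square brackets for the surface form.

1 Velar Palatalization: [yadipiyke] → [yadipiyte]
2 Final Vowel Raising: [yadipiyte] → [yadipiyti]
3 Intervocalic Lenition: [yadipiyti] → [yazipiyti]

[yazipiyti]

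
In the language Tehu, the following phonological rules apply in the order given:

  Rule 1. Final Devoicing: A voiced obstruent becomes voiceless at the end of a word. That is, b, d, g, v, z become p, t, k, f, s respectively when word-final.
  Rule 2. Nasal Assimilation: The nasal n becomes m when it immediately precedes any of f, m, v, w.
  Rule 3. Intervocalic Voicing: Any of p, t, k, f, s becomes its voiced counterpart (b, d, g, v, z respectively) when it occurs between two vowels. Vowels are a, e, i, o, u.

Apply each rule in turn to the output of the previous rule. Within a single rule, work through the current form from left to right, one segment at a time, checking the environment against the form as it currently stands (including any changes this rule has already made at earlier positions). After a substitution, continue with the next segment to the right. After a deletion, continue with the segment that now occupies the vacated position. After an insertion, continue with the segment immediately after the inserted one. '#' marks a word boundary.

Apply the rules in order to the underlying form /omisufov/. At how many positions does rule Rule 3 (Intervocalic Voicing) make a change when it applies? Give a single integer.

Rule 1 Final Devoicing: [omisufov] → [omisufof]
Rule 2 Nasal Assimilation: no change — [omisufof]
Rule 3 Intervocalic Voicing: [omisufof] → [omizuvof]
Rule Rule 3 changed 2 position(s).

2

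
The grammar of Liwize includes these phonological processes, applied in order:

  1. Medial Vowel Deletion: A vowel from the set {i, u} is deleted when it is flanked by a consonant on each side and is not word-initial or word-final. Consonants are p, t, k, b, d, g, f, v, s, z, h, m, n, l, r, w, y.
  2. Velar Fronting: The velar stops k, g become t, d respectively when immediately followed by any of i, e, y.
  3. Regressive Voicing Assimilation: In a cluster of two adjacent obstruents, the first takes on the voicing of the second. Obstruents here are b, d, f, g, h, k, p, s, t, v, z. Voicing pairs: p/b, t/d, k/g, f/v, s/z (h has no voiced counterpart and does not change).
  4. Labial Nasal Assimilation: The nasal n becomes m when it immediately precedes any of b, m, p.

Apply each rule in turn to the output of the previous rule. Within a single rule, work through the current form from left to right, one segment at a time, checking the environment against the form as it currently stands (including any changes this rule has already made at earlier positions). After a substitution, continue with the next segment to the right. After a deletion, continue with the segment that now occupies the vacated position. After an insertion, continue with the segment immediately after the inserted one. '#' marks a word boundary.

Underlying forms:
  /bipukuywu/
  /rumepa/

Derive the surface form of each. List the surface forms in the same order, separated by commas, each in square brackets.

/bipukuywu/:
  1 Medial Vowel Deletion: [bipukuywu] → [bpkywu]
  2 Velar Fronting: [bpkywu] → [bptywu]
  3 Regressive Voicing Assimilation: [bptywu] → [pptywu]
  4 Labial Nasal Assimilation: no change — [pptywu]
/rumepa/:
  1 Medial Vowel Deletion: [rumepa] → [rmepa]
  2 Velar Fronting: no change — [rmepa]
  3 Regressive Voicing Assimilation: no change — [rmepa]
  4 Labial Nasal Assimilation: no change — [rmepa]

[pptywu], [rmepa]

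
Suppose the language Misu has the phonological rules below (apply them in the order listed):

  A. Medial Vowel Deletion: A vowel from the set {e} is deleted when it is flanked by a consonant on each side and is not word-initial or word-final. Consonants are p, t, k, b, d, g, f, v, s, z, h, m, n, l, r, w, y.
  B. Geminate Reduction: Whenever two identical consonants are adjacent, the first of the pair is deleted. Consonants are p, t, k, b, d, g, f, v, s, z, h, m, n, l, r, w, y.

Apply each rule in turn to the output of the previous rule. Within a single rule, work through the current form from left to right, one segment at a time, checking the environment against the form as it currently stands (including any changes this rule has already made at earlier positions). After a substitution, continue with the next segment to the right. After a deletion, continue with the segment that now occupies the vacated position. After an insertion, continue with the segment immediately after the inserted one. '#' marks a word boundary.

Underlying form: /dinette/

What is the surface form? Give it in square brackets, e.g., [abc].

A Medial Vowel Deletion: [dinette] → [dintte]
B Geminate Reduction: [dintte] → [dinte]

[dinte]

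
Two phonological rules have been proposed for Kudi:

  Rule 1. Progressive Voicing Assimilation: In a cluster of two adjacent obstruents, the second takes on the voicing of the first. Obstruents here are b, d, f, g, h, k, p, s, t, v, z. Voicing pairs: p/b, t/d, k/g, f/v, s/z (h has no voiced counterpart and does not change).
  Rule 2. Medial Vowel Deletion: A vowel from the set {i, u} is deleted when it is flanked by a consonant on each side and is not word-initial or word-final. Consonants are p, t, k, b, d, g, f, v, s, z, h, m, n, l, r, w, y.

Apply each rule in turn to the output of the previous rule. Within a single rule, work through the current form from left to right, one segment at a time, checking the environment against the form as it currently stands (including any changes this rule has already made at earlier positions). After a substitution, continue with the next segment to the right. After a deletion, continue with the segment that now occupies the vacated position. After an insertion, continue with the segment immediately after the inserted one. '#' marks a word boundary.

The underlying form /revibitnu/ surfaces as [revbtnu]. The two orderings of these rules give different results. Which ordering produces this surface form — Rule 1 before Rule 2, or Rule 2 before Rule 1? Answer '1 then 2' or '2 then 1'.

Order 1 then 2:
  1 Progressive Voicing Assimilation: no change — [revibitnu]
  2 Medial Vowel Deletion: [revibitnu] → [revbtnu]
  result: [revbtnu]
Order 2 then 1:
  2 Medial Vowel Deletion: [revibitnu] → [revbtnu]
  1 Progressive Voicing Assimilation: [revbtnu] → [revbdnu]
  result: [revbdnu]

1 then 2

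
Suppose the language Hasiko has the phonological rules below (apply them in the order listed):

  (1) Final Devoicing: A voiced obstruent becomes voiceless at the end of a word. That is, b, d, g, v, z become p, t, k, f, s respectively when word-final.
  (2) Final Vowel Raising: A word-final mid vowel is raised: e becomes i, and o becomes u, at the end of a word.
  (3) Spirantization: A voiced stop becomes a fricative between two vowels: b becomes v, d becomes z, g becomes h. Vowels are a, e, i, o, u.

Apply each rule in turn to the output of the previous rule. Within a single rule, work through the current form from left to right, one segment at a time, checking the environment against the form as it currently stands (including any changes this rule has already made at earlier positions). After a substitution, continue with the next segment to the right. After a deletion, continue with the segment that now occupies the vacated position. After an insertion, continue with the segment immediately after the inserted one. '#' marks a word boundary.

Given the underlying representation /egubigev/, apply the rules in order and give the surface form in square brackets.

(1) Final Devoicing: [egubigev] → [egubigef]
(2) Final Vowel Raising: no change — [egubigef]
(3) Spirantization: [egubigef] → [ehuvihef]

[ehuvihef]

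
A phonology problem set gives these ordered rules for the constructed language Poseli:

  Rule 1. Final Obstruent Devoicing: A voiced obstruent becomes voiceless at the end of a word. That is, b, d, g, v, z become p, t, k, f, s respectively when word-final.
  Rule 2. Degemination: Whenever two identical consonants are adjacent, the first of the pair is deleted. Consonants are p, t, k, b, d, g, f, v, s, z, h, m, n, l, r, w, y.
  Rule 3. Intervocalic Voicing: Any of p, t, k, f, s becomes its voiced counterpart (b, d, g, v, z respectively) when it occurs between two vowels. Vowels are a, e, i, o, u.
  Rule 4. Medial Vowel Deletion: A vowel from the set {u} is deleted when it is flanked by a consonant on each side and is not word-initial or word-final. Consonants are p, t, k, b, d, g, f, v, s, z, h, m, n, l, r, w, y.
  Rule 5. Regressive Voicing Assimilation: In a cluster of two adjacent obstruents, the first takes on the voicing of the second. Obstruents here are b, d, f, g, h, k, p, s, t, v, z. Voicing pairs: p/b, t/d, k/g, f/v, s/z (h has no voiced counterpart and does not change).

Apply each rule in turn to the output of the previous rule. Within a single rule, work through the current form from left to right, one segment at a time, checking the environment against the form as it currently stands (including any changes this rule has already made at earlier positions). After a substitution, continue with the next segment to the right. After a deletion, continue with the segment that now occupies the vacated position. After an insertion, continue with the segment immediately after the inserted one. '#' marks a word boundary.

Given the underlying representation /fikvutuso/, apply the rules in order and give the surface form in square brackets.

Rule 1 Final Obstruent Devoicing: no change — [fikvutuso]
Rule 2 Degemination: no change — [fikvutuso]
Rule 3 Intervocalic Voicing: [fikvutuso] → [fikvuduzo]
Rule 4 Medial Vowel Deletion: [fikvuduzo] → [fikvdzo]
Rule 5 Regressive Voicing Assimilation: [fikvdzo] → [figvdzo]

[figvdzo]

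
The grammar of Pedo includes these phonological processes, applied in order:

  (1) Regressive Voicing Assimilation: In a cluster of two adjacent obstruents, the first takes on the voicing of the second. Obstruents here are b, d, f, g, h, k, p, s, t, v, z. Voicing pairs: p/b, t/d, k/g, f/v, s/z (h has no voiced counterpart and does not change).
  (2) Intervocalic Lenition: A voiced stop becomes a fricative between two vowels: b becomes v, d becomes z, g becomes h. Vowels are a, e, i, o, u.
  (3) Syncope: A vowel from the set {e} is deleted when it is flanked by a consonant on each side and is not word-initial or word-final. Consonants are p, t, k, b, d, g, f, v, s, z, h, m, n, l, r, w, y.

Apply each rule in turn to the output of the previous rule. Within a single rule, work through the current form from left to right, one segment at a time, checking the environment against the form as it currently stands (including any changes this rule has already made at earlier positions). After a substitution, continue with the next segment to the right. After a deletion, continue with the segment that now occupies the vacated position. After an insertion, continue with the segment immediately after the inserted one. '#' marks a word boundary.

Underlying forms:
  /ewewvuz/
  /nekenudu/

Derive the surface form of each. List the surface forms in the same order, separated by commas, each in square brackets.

[ewwvuz], [nknuzu]

/ewewvuz/:
  (1) Regressive Voicing Assimilation: no change — [ewewvuz]
  (2) Intervocalic Lenition: no change — [ewewvuz]
  (3) Syncope: [ewewvuz] → [ewwvuz]
/nekenudu/:
  (1) Regressive Voicing Assimilation: no change — [nekenudu]
  (2) Intervocalic Lenition: [nekenudu] → [nekenuzu]
  (3) Syncope: [nekenuzu] → [nknuzu]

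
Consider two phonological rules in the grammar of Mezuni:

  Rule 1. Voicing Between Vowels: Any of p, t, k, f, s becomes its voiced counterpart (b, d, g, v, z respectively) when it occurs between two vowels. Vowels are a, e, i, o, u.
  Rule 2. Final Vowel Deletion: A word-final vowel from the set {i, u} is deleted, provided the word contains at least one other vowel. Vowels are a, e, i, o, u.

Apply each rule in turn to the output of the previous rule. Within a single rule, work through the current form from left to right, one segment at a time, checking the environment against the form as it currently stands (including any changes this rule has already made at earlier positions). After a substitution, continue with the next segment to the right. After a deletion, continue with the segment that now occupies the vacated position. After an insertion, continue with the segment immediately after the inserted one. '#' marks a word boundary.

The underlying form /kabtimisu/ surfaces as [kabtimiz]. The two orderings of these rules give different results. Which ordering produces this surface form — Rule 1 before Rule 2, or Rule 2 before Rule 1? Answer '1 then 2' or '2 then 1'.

Order 1 then 2:
  1 Voicing Between Vowels: [kabtimisu] → [kabtimizu]
  2 Final Vowel Deletion: [kabtimizu] → [kabtimiz]
  result: [kabtimiz]
Order 2 then 1:
  2 Final Vowel Deletion: [kabtimisu] → [kabtimis]
  1 Voicing Between Vowels: no change — [kabtimis]
  result: [kabtimis]

1 then 2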